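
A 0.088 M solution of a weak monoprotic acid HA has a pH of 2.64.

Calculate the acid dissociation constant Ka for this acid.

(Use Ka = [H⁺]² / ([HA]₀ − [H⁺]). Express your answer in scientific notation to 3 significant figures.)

[H⁺] = 10^(−pH) = 10^(−2.64) = 2.291e-03 M. For HA ⇌ H⁺ + A⁻, Ka = [H⁺][A⁻]/[HA] = [H⁺]² / ([HA]₀ − [H⁺]) = (2.291e-03)² / (0.088 − 2.291e-03) = 6.12e-05.

K_a = 6.12e-05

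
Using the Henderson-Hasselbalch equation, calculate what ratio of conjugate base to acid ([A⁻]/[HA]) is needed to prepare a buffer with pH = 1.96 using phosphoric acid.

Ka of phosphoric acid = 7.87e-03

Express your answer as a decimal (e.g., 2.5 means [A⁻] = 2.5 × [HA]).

pKa = -log(7.87e-03) = 2.1040. pH = pKa + log([A⁻]/[HA]), so log([A⁻]/[HA]) = pH − pKa = 1.96 − 2.1040 = -0.1440. [A⁻]/[HA] = 10^(-0.1440) = 0.718

[A⁻]/[HA] = 0.718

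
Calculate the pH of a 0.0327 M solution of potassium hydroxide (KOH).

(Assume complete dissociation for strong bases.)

[OH⁻] = 0.0327 M for strong base. pOH = -log[OH⁻] = 1.49, pH = 14 - pOH

pH = 12.51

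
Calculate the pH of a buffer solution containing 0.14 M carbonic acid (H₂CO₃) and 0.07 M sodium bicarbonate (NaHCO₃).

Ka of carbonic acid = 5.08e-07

pKa = -log(5.08e-07) = 6.29. pH = pKa + log([A⁻]/[HA]) = 6.29 + log(0.07/0.14)

pH = 5.99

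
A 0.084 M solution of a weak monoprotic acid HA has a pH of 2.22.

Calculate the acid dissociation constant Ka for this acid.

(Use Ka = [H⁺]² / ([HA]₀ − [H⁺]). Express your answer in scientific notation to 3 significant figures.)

[H⁺] = 10^(−pH) = 10^(−2.22) = 6.026e-03 M. For HA ⇌ H⁺ + A⁻, Ka = [H⁺][A⁻]/[HA] = [H⁺]² / ([HA]₀ − [H⁺]) = (6.026e-03)² / (0.084 − 6.026e-03) = 4.66e-04.

K_a = 4.66e-04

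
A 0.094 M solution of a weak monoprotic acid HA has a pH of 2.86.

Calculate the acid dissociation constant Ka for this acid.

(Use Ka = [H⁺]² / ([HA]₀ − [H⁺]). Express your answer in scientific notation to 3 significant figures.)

[H⁺] = 10^(−pH) = 10^(−2.86) = 1.380e-03 M. For HA ⇌ H⁺ + A⁻, Ka = [H⁺][A⁻]/[HA] = [H⁺]² / ([HA]₀ − [H⁺]) = (1.380e-03)² / (0.094 − 1.380e-03) = 2.06e-05.

K_a = 2.06e-05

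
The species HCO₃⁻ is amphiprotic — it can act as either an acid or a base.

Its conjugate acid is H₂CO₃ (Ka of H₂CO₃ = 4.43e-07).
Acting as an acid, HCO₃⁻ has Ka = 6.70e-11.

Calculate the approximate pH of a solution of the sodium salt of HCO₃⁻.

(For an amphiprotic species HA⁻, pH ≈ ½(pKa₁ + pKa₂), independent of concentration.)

pKa₁ = -log(4.43e-07) = 6.35; pKa₂ = -log(6.70e-11) = 10.17. For an amphiprotic species, pH ≈ ½(pKa₁ + pKa₂) = ½(6.35 + 10.17) = 8.26.

pH = 8.26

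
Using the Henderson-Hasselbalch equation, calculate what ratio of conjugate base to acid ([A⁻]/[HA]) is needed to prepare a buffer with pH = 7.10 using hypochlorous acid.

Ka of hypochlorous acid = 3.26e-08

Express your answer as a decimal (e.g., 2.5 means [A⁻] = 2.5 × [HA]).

pKa = -log(3.26e-08) = 7.4868. pH = pKa + log([A⁻]/[HA]), so log([A⁻]/[HA]) = pH − pKa = 7.10 − 7.4868 = -0.3868. [A⁻]/[HA] = 10^(-0.3868) = 0.410

[A⁻]/[HA] = 0.410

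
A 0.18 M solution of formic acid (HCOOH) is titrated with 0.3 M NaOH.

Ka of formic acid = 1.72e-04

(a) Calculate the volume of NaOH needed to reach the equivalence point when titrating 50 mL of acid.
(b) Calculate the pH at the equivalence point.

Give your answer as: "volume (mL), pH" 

moles acid = 0.18 × 50/1000 = 0.009 mol; V_base = moles/0.3 × 1000 = 30.0 mL. At equivalence only the conjugate base is present: [A⁻] = 0.009/0.080 = 1.1250e-01 M. Kb = Kw/Ka = 5.81e-11; [OH⁻] = √(Kb × [A⁻]) = 2.5575e-06; pOH = 5.59; pH = 14 - pOH = 8.41.

V = 30.0 mL, pH = 8.41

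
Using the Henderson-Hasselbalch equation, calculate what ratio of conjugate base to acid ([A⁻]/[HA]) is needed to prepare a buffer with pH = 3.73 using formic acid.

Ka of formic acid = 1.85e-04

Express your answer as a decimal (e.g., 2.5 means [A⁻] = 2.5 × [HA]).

pKa = -log(1.85e-04) = 3.7328. pH = pKa + log([A⁻]/[HA]), so log([A⁻]/[HA]) = pH − pKa = 3.73 − 3.7328 = -0.0028. [A⁻]/[HA] = 10^(-0.0028) = 0.994

[A⁻]/[HA] = 0.994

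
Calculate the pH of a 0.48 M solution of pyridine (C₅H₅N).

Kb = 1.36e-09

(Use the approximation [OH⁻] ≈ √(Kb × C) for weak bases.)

[OH⁻] = √(Kb × C) = √(1.36e-09 × 0.48) = 2.5550e-05. pOH = 4.59, pH = 14 - pOH

pH = 9.41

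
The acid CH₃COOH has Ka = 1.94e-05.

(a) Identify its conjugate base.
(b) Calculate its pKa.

(a) The conjugate base is formed by removing one H⁺ from CH₃COOH, giving CH₃COO⁻. (b) pKa = -log(Ka) = -log(1.94e-05) = 4.71.

Conjugate base: CH₃COO⁻; pK_a = 4.71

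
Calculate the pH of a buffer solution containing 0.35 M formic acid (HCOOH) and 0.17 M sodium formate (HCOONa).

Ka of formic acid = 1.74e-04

pKa = -log(1.74e-04) = 3.76. pH = pKa + log([A⁻]/[HA]) = 3.76 + log(0.17/0.35)

pH = 3.45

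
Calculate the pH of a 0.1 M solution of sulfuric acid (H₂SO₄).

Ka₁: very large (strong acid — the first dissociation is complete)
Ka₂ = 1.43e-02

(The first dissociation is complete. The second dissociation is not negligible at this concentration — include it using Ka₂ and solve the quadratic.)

First dissociation is complete: [H⁺]₀ = [HSO₄⁻]₀ = C = 0.1 M. Second dissociation HSO₄⁻ ⇌ H⁺ + SO₄²⁻: let x = [SO₄²⁻]. Ka₂ = (C + x)·x / (C − x) = 1.43e-02 → x² + (C + Ka₂)·x − Ka₂·C = 0 → x² + 0.11430·x − 1.430e-03 = 0. x = (−0.11430 + √(0.11430² + 4 × 1.430e-03)) / 2 = 1.1378e-02 M. [H⁺] = C + x = 0.1 + 1.1378e-02 = 1.1138e-01 M. pH = -log(1.1138e-01) = 0.95.

pH = 0.95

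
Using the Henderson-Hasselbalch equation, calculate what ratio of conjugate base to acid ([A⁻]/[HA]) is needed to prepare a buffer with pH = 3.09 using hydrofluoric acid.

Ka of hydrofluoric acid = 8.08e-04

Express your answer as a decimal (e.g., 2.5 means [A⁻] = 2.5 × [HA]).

pKa = -log(8.08e-04) = 3.0926. pH = pKa + log([A⁻]/[HA]), so log([A⁻]/[HA]) = pH − pKa = 3.09 − 3.0926 = -0.0026. [A⁻]/[HA] = 10^(-0.0026) = 0.994

[A⁻]/[HA] = 0.994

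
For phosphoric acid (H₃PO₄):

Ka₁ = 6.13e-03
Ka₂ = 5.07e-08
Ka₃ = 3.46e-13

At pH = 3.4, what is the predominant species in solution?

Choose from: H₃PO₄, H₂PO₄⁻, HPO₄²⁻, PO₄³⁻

pKa₁ = 2.21, pKa₂ = 7.29, pKa₃ = 12.46. For a polyprotic acid the predominant species crosses at each pKa: below pKa_n the protonated form dominates, above it the deprotonated form does. At pH = 3.4, the predominant species is H₂PO₄⁻.

H₂PO₄⁻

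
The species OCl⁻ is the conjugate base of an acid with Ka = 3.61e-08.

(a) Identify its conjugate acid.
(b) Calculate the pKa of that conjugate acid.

(a) The conjugate acid is formed by adding one H⁺ to OCl⁻, giving HOCl. (b) pKa = -log(Ka) = -log(3.61e-08) = 7.44.

Conjugate acid: HOCl; pK_a = 7.44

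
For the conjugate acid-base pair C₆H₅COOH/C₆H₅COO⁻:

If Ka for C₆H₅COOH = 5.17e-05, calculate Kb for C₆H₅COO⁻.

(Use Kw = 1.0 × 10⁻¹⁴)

For a conjugate pair Ka × Kb = Kw, so Kb = Kw/Ka = 1.0 × 10⁻¹⁴ / 5.17e-05 = 1.93e-10.

K_b = 1.93e-10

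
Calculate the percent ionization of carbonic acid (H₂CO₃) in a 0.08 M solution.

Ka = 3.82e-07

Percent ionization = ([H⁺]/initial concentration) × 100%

Using Ka equilibrium: x² + Ka×x - Ka×C = 0. Solving: [H⁺] = 1.7462e-04. Percent = (1.7462e-04/0.08) × 100

Percent ionization = 0.218%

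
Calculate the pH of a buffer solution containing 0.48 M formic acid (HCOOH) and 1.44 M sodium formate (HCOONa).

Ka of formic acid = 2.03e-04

pKa = -log(2.03e-04) = 3.69. pH = pKa + log([A⁻]/[HA]) = 3.69 + log(1.44/0.48)

pH = 4.17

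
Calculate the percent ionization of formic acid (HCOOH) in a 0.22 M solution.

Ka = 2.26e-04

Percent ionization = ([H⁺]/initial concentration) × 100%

Using Ka equilibrium: x² + Ka×x - Ka×C = 0. Solving: [H⁺] = 6.9391e-03. Percent = (6.9391e-03/0.22) × 100

Percent ionization = 3.15%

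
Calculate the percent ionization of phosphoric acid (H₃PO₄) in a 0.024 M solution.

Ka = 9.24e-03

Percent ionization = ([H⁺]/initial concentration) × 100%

Using Ka equilibrium: x² + Ka×x - Ka×C = 0. Solving: [H⁺] = 1.0972e-02. Percent = (1.0972e-02/0.024) × 100

Percent ionization = 45.7%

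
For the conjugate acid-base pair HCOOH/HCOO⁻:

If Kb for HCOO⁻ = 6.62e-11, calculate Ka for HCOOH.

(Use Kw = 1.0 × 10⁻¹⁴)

For a conjugate pair Ka × Kb = Kw, so Ka = Kw/Kb = 1.0 × 10⁻¹⁴ / 6.62e-11 = 1.51e-04.

K_a = 1.51e-04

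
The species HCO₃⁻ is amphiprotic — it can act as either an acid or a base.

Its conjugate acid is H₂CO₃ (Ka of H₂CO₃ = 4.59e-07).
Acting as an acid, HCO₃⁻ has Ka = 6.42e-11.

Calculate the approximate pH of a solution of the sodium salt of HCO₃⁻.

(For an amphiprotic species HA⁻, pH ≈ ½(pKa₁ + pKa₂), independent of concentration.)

pKa₁ = -log(4.59e-07) = 6.34; pKa₂ = -log(6.42e-11) = 10.19. For an amphiprotic species, pH ≈ ½(pKa₁ + pKa₂) = ½(6.34 + 10.19) = 8.27.

pH = 8.27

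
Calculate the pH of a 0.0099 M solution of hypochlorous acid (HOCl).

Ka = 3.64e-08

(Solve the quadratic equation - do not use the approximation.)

x² + Ka×x - Ka×C = 0. Using quadratic formula: [H⁺] = 1.8965e-05

pH = 4.72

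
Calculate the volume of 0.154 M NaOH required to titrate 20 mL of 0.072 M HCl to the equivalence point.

At equivalence: moles acid = moles base. moles HCl = 0.072 × 20/1000 = 0.00144 mol. V_base = moles / 0.154 × 1000 = 9.4 mL.

V_{base} = 9.4 mL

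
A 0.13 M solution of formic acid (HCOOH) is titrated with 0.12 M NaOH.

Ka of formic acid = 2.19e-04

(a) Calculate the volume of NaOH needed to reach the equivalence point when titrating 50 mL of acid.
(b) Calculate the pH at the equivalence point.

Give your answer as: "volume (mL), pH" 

moles acid = 0.13 × 50/1000 = 0.0065 mol; V_base = moles/0.12 × 1000 = 54.2 mL. At equivalence only the conjugate base is present: [A⁻] = 0.0065/0.104 = 6.2400e-02 M. Kb = Kw/Ka = 4.57e-11; [OH⁻] = √(Kb × [A⁻]) = 1.6880e-06; pOH = 5.77; pH = 14 - pOH = 8.23.

V = 54.2 mL, pH = 8.23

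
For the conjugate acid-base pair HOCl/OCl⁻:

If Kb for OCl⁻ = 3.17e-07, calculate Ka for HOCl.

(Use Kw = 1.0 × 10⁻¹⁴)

For a conjugate pair Ka × Kb = Kw, so Ka = Kw/Kb = 1.0 × 10⁻¹⁴ / 3.17e-07 = 3.15e-08.

K_a = 3.15e-08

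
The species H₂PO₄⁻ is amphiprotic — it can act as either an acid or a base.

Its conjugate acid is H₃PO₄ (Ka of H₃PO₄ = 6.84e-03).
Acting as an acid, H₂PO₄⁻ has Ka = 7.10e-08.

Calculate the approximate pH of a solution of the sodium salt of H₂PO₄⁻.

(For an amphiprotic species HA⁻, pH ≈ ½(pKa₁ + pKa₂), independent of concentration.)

pKa₁ = -log(6.84e-03) = 2.16; pKa₂ = -log(7.10e-08) = 7.15. For an amphiprotic species, pH ≈ ½(pKa₁ + pKa₂) = ½(2.16 + 7.15) = 4.66.

pH = 4.66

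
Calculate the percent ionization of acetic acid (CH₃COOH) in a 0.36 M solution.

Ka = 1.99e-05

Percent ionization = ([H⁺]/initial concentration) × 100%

Using Ka equilibrium: x² + Ka×x - Ka×C = 0. Solving: [H⁺] = 2.6666e-03. Percent = (2.6666e-03/0.36) × 100

Percent ionization = 0.741%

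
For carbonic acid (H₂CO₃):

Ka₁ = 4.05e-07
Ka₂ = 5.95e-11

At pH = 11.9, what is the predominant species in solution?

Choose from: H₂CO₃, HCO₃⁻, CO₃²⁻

pKa₁ = 6.39, pKa₂ = 10.23. For a polyprotic acid the predominant species crosses at each pKa: below pKa_n the protonated form dominates, above it the deprotonated form does. At pH = 11.9, the predominant species is CO₃²⁻.

CO₃²⁻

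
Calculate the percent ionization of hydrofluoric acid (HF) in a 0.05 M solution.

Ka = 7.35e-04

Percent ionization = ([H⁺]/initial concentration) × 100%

Using Ka equilibrium: x² + Ka×x - Ka×C = 0. Solving: [H⁺] = 5.7058e-03. Percent = (5.7058e-03/0.05) × 100

Percent ionization = 11.4%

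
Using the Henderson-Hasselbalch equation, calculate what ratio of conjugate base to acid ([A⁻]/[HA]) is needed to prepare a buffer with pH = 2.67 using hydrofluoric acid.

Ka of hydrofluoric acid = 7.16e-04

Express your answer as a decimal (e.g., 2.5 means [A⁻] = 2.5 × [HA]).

pKa = -log(7.16e-04) = 3.1451. pH = pKa + log([A⁻]/[HA]), so log([A⁻]/[HA]) = pH − pKa = 2.67 − 3.1451 = -0.4751. [A⁻]/[HA] = 10^(-0.4751) = 0.335

[A⁻]/[HA] = 0.335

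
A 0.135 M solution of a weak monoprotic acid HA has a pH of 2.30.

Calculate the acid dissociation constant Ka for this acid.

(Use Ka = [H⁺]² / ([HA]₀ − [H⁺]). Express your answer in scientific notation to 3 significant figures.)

[H⁺] = 10^(−pH) = 10^(−2.30) = 5.012e-03 M. For HA ⇌ H⁺ + A⁻, Ka = [H⁺][A⁻]/[HA] = [H⁺]² / ([HA]₀ − [H⁺]) = (5.012e-03)² / (0.135 − 5.012e-03) = 1.93e-04.

K_a = 1.93e-04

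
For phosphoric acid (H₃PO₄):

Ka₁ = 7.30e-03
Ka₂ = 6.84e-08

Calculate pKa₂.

pKa₂ = -log(Ka₂) = -log(6.84e-08) = 7.16.

pK_{a2} = 7.16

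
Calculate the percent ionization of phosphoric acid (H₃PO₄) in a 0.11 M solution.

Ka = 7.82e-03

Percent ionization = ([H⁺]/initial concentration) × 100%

Using Ka equilibrium: x² + Ka×x - Ka×C = 0. Solving: [H⁺] = 2.5679e-02. Percent = (2.5679e-02/0.11) × 100

Percent ionization = 23.3%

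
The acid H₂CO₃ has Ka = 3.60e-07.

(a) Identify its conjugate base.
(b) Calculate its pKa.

(a) The conjugate base is formed by removing one H⁺ from H₂CO₃, giving HCO₃⁻. (b) pKa = -log(Ka) = -log(3.60e-07) = 6.44.

Conjugate base: HCO₃⁻; pK_a = 6.44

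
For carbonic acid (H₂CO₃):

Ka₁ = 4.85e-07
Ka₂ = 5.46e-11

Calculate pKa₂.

pKa₂ = -log(Ka₂) = -log(5.46e-11) = 10.26.

pK_{a2} = 10.26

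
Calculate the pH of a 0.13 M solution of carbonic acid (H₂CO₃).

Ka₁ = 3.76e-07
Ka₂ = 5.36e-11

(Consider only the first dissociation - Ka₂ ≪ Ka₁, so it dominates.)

First dissociation dominates. From Ka₁ = [H⁺][HA⁻]/[H₂A], x² + Ka₁·x − Ka₁·C = 0 with C = 0.13 M and Ka₁ = 3.76e-07. Solving: [H⁺] = (−Ka₁ + √(Ka₁² + 4·Ka₁·C)) / 2 = 2.2090e-04 M. pH = -log(2.2090e-04) = 3.66.

pH = 3.66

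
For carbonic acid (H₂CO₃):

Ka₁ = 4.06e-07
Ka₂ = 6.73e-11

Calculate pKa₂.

pKa₂ = -log(Ka₂) = -log(6.73e-11) = 10.17.

pK_{a2} = 10.17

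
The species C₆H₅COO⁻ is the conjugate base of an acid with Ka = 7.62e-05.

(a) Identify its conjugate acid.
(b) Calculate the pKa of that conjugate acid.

(a) The conjugate acid is formed by adding one H⁺ to C₆H₅COO⁻, giving C₆H₅COOH. (b) pKa = -log(Ka) = -log(7.62e-05) = 4.12.

Conjugate acid: C₆H₅COOH; pK_a = 4.12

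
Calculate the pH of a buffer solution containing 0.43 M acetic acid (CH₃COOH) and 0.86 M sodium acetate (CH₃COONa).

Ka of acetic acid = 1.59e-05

pKa = -log(1.59e-05) = 4.80. pH = pKa + log([A⁻]/[HA]) = 4.80 + log(0.86/0.43)

pH = 5.10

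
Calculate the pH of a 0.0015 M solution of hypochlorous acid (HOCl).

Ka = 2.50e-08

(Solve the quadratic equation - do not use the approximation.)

x² + Ka×x - Ka×C = 0. Using quadratic formula: [H⁺] = 6.1112e-06

pH = 5.21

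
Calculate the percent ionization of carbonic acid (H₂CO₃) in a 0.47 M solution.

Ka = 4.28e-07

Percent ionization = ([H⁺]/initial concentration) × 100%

Using Ka equilibrium: x² + Ka×x - Ka×C = 0. Solving: [H⁺] = 4.4829e-04. Percent = (4.4829e-04/0.47) × 100

Percent ionization = 0.0954%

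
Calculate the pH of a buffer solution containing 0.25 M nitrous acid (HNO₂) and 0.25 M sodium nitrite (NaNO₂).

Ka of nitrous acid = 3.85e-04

pKa = -log(3.85e-04) = 3.41. pH = pKa + log([A⁻]/[HA]) = 3.41 + log(0.25/0.25)

pH = 3.41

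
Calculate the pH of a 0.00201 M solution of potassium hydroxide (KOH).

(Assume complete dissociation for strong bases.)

[OH⁻] = 0.00201 M for strong base. pOH = -log[OH⁻] = 2.70, pH = 14 - pOH

pH = 11.30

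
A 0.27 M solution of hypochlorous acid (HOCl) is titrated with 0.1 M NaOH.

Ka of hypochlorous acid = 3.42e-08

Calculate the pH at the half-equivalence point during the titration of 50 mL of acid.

At half-equivalence [HA] = [A⁻], so Henderson-Hasselbalch gives pH = pKa = -log(3.42e-08) = 7.47.

pH = pKa = 7.47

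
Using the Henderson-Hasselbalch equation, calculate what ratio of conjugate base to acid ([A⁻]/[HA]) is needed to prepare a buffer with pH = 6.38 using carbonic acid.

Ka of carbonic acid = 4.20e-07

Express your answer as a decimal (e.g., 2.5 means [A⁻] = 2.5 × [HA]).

pKa = -log(4.20e-07) = 6.3768. pH = pKa + log([A⁻]/[HA]), so log([A⁻]/[HA]) = pH − pKa = 6.38 − 6.3768 = 0.0032. [A⁻]/[HA] = 10^(0.0032) = 1.01

[A⁻]/[HA] = 1.01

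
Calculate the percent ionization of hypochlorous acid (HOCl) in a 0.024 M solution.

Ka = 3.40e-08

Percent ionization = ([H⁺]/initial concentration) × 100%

Using Ka equilibrium: x² + Ka×x - Ka×C = 0. Solving: [H⁺] = 2.8549e-05. Percent = (2.8549e-05/0.024) × 100

Percent ionization = 0.119%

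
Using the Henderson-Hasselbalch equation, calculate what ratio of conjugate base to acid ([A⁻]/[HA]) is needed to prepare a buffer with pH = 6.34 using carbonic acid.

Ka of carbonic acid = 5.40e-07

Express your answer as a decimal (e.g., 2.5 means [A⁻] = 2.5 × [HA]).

pKa = -log(5.40e-07) = 6.2676. pH = pKa + log([A⁻]/[HA]), so log([A⁻]/[HA]) = pH − pKa = 6.34 − 6.2676 = 0.0724. [A⁻]/[HA] = 10^(0.0724) = 1.18

[A⁻]/[HA] = 1.18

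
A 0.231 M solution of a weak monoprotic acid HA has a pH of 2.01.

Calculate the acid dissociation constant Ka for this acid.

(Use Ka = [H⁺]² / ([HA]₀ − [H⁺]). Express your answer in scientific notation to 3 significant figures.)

[H⁺] = 10^(−pH) = 10^(−2.01) = 9.772e-03 M. For HA ⇌ H⁺ + A⁻, Ka = [H⁺][A⁻]/[HA] = [H⁺]² / ([HA]₀ − [H⁺]) = (9.772e-03)² / (0.231 − 9.772e-03) = 4.32e-04.

K_a = 4.32e-04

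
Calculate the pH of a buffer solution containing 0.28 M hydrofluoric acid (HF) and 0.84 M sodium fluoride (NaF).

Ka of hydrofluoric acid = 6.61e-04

pKa = -log(6.61e-04) = 3.18. pH = pKa + log([A⁻]/[HA]) = 3.18 + log(0.84/0.28)

pH = 3.66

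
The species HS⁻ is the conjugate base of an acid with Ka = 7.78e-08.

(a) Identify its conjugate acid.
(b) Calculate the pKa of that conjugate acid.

(a) The conjugate acid is formed by adding one H⁺ to HS⁻, giving H₂S. (b) pKa = -log(Ka) = -log(7.78e-08) = 7.11.

Conjugate acid: H₂S; pK_a = 7.11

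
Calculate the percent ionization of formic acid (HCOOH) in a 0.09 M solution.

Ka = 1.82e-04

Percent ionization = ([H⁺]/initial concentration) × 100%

Using Ka equilibrium: x² + Ka×x - Ka×C = 0. Solving: [H⁺] = 3.9572e-03. Percent = (3.9572e-03/0.09) × 100

Percent ionization = 4.4%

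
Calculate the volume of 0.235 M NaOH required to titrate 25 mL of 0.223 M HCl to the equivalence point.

At equivalence: moles acid = moles base. moles HCl = 0.223 × 25/1000 = 0.005575 mol. V_base = moles / 0.235 × 1000 = 23.7 mL.

V_{base} = 23.7 mL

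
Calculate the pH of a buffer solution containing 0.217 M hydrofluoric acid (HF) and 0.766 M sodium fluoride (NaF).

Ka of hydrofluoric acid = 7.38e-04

pKa = -log(7.38e-04) = 3.13. pH = pKa + log([A⁻]/[HA]) = 3.13 + log(0.766/0.217)

pH = 3.68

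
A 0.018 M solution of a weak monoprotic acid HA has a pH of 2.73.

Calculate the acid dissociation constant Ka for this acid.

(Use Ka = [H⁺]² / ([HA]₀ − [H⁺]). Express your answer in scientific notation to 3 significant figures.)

[H⁺] = 10^(−pH) = 10^(−2.73) = 1.862e-03 M. For HA ⇌ H⁺ + A⁻, Ka = [H⁺][A⁻]/[HA] = [H⁺]² / ([HA]₀ − [H⁺]) = (1.862e-03)² / (0.018 − 1.862e-03) = 2.15e-04.

K_a = 2.15e-04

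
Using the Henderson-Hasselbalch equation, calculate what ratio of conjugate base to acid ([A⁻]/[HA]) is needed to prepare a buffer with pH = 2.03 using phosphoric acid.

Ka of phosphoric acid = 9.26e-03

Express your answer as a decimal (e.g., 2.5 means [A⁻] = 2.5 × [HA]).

pKa = -log(9.26e-03) = 2.0334. pH = pKa + log([A⁻]/[HA]), so log([A⁻]/[HA]) = pH − pKa = 2.03 − 2.0334 = -0.0034. [A⁻]/[HA] = 10^(-0.0034) = 0.992

[A⁻]/[HA] = 0.992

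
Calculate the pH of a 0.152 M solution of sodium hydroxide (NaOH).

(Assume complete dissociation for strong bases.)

[OH⁻] = 0.152 M for strong base. pOH = -log[OH⁻] = 0.82, pH = 14 - pOH

pH = 13.18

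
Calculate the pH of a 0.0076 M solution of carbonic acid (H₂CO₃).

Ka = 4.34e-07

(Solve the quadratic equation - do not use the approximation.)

x² + Ka×x - Ka×C = 0. Using quadratic formula: [H⁺] = 5.7215e-05

pH = 4.24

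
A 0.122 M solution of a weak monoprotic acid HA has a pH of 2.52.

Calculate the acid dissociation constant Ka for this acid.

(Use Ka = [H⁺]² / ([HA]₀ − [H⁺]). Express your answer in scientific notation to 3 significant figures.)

[H⁺] = 10^(−pH) = 10^(−2.52) = 3.020e-03 M. For HA ⇌ H⁺ + A⁻, Ka = [H⁺][A⁻]/[HA] = [H⁺]² / ([HA]₀ − [H⁺]) = (3.020e-03)² / (0.122 − 3.020e-03) = 7.67e-05.

K_a = 7.67e-05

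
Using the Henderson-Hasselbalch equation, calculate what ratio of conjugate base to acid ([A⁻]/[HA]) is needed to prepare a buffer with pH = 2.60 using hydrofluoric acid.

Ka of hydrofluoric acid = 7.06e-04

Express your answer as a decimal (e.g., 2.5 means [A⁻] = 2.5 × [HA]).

pKa = -log(7.06e-04) = 3.1512. pH = pKa + log([A⁻]/[HA]), so log([A⁻]/[HA]) = pH − pKa = 2.60 − 3.1512 = -0.5512. [A⁻]/[HA] = 10^(-0.5512) = 0.281

[A⁻]/[HA] = 0.281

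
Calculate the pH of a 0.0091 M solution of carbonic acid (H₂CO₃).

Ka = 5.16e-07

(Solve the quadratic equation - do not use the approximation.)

x² + Ka×x - Ka×C = 0. Using quadratic formula: [H⁺] = 6.8267e-05

pH = 4.17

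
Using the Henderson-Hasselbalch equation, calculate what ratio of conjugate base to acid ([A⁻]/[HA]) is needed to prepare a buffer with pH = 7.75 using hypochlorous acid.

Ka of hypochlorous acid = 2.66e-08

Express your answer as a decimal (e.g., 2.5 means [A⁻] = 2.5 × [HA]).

pKa = -log(2.66e-08) = 7.5751. pH = pKa + log([A⁻]/[HA]), so log([A⁻]/[HA]) = pH − pKa = 7.75 − 7.5751 = 0.1749. [A⁻]/[HA] = 10^(0.1749) = 1.50

[A⁻]/[HA] = 1.50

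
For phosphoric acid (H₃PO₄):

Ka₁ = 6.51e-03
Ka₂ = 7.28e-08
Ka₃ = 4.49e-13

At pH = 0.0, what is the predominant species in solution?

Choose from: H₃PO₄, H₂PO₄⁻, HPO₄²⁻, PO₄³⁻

pKa₁ = 2.19, pKa₂ = 7.14, pKa₃ = 12.35. For a polyprotic acid the predominant species crosses at each pKa: below pKa_n the protonated form dominates, above it the deprotonated form does. At pH = 0.0, the predominant species is H₃PO₄.

H₃PO₄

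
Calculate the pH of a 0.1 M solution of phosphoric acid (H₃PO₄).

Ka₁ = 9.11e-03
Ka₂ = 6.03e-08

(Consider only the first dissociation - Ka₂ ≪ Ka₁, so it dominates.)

First dissociation dominates. From Ka₁ = [H⁺][HA⁻]/[H₂A], x² + Ka₁·x − Ka₁·C = 0 with C = 0.1 M and Ka₁ = 9.11e-03. Solving: [H⁺] = (−Ka₁ + √(Ka₁² + 4·Ka₁·C)) / 2 = 2.5970e-02 M. pH = -log(2.5970e-02) = 1.59.

pH = 1.59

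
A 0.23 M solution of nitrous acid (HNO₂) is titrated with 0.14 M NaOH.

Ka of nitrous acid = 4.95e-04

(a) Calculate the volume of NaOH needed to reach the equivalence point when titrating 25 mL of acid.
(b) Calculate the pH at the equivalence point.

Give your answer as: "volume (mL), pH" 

moles acid = 0.23 × 25/1000 = 0.00575 mol; V_base = moles/0.14 × 1000 = 41.1 mL. At equivalence only the conjugate base is present: [A⁻] = 0.00575/0.066 = 8.7027e-02 M. Kb = Kw/Ka = 2.02e-11; [OH⁻] = √(Kb × [A⁻]) = 1.3259e-06; pOH = 5.88; pH = 14 - pOH = 8.12.

V = 41.1 mL, pH = 8.12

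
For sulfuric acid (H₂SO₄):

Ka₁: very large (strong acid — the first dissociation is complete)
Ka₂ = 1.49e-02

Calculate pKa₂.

pKa₂ = -log(Ka₂) = -log(1.49e-02) = 1.83.

pK_{a2} = 1.83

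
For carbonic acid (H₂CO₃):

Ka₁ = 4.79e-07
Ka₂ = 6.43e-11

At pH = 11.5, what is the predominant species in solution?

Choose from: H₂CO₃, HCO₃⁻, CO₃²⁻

pKa₁ = 6.32, pKa₂ = 10.19. For a polyprotic acid the predominant species crosses at each pKa: below pKa_n the protonated form dominates, above it the deprotonated form does. At pH = 11.5, the predominant species is CO₃²⁻.

CO₃²⁻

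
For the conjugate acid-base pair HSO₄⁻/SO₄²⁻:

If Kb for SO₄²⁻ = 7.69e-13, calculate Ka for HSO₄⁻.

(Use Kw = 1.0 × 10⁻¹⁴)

For a conjugate pair Ka × Kb = Kw, so Ka = Kw/Kb = 1.0 × 10⁻¹⁴ / 7.69e-13 = 1.30e-02.

K_a = 1.30e-02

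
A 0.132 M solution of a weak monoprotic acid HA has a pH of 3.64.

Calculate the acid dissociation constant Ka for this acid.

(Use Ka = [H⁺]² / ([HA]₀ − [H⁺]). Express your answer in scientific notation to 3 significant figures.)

[H⁺] = 10^(−pH) = 10^(−3.64) = 2.291e-04 M. For HA ⇌ H⁺ + A⁻, Ka = [H⁺][A⁻]/[HA] = [H⁺]² / ([HA]₀ − [H⁺]) = (2.291e-04)² / (0.132 − 2.291e-04) = 3.98e-07.

K_a = 3.98e-07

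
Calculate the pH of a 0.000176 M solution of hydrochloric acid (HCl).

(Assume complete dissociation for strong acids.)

[H⁺] = 0.000176 M for strong acid. pH = -log[H⁺] = -log(0.000176)

pH = 3.75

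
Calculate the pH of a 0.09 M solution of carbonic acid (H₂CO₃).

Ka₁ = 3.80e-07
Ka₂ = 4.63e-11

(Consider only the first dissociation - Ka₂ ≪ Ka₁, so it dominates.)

First dissociation dominates. From Ka₁ = [H⁺][HA⁻]/[H₂A], x² + Ka₁·x − Ka₁·C = 0 with C = 0.09 M and Ka₁ = 3.80e-07. Solving: [H⁺] = (−Ka₁ + √(Ka₁² + 4·Ka₁·C)) / 2 = 1.8474e-04 M. pH = -log(1.8474e-04) = 3.73.

pH = 3.73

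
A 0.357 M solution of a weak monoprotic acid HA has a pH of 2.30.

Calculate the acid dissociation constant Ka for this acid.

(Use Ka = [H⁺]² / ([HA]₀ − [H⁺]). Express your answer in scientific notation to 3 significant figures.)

[H⁺] = 10^(−pH) = 10^(−2.30) = 5.012e-03 M. For HA ⇌ H⁺ + A⁻, Ka = [H⁺][A⁻]/[HA] = [H⁺]² / ([HA]₀ − [H⁺]) = (5.012e-03)² / (0.357 − 5.012e-03) = 7.14e-05.

K_a = 7.14e-05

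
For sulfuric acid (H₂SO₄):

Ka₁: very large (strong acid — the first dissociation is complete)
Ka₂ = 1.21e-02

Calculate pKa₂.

pKa₂ = -log(Ka₂) = -log(1.21e-02) = 1.92.

pK_{a2} = 1.92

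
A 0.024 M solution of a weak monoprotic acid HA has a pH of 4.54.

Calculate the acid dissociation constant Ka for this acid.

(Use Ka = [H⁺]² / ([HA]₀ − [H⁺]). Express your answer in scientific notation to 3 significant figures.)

[H⁺] = 10^(−pH) = 10^(−4.54) = 2.884e-05 M. For HA ⇌ H⁺ + A⁻, Ka = [H⁺][A⁻]/[HA] = [H⁺]² / ([HA]₀ − [H⁺]) = (2.884e-05)² / (0.024 − 2.884e-05) = 3.47e-08.

K_a = 3.47e-08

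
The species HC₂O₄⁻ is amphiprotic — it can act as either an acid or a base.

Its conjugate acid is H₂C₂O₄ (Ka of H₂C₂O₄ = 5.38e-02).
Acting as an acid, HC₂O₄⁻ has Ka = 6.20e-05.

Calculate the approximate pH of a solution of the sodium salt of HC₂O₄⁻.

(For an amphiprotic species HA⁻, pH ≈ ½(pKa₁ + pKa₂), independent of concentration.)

pKa₁ = -log(5.38e-02) = 1.27; pKa₂ = -log(6.20e-05) = 4.21. For an amphiprotic species, pH ≈ ½(pKa₁ + pKa₂) = ½(1.27 + 4.21) = 2.74.

pH = 2.74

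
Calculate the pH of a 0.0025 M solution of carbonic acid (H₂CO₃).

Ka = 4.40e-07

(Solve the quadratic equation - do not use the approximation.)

x² + Ka×x - Ka×C = 0. Using quadratic formula: [H⁺] = 3.2947e-05

pH = 4.48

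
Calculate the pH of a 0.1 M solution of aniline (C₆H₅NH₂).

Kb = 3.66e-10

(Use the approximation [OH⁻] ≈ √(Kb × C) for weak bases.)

[OH⁻] = √(Kb × C) = √(3.66e-10 × 0.1) = 6.0498e-06. pOH = 5.22, pH = 14 - pOH

pH = 8.78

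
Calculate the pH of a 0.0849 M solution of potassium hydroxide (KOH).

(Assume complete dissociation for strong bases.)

[OH⁻] = 0.0849 M for strong base. pOH = -log[OH⁻] = 1.07, pH = 14 - pOH

pH = 12.93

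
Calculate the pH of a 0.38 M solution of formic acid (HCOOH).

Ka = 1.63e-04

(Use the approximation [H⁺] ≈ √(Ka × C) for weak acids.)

[H⁺] = √(Ka × C) = √(1.63e-04 × 0.38) = 7.8702e-03. pH = -log(7.8702e-03)

pH = 2.10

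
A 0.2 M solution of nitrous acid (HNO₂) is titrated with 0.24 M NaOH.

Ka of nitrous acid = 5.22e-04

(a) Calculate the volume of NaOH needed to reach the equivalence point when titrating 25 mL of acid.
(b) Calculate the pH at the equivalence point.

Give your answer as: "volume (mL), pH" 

moles acid = 0.2 × 25/1000 = 0.005 mol; V_base = moles/0.24 × 1000 = 20.8 mL. At equivalence only the conjugate base is present: [A⁻] = 0.005/0.046 = 1.0909e-01 M. Kb = Kw/Ka = 1.92e-11; [OH⁻] = √(Kb × [A⁻]) = 1.4456e-06; pOH = 5.84; pH = 14 - pOH = 8.16.

V = 20.8 mL, pH = 8.16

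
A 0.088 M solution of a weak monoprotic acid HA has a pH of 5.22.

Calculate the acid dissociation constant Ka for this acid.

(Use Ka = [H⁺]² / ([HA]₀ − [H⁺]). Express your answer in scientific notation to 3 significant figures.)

[H⁺] = 10^(−pH) = 10^(−5.22) = 6.026e-06 M. For HA ⇌ H⁺ + A⁻, Ka = [H⁺][A⁻]/[HA] = [H⁺]² / ([HA]₀ − [H⁺]) = (6.026e-06)² / (0.088 − 6.026e-06) = 4.13e-10.

K_a = 4.13e-10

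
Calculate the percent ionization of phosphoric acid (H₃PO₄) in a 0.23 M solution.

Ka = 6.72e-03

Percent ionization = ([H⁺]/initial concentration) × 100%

Using Ka equilibrium: x² + Ka×x - Ka×C = 0. Solving: [H⁺] = 3.6097e-02. Percent = (3.6097e-02/0.23) × 100

Percent ionization = 15.7%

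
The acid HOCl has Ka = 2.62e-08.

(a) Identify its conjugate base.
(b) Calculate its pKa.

(a) The conjugate base is formed by removing one H⁺ from HOCl, giving OCl⁻. (b) pKa = -log(Ka) = -log(2.62e-08) = 7.58.

Conjugate base: OCl⁻; pK_a = 7.58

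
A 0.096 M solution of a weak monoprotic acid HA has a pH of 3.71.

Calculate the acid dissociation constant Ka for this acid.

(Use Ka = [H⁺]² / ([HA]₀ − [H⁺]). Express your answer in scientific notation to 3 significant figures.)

[H⁺] = 10^(−pH) = 10^(−3.71) = 1.950e-04 M. For HA ⇌ H⁺ + A⁻, Ka = [H⁺][A⁻]/[HA] = [H⁺]² / ([HA]₀ − [H⁺]) = (1.950e-04)² / (0.096 − 1.950e-04) = 3.97e-07.

K_a = 3.97e-07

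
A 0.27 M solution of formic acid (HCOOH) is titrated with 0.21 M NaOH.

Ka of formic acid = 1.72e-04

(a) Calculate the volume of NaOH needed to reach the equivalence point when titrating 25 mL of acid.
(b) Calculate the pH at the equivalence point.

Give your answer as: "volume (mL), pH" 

moles acid = 0.27 × 25/1000 = 0.00675 mol; V_base = moles/0.21 × 1000 = 32.1 mL. At equivalence only the conjugate base is present: [A⁻] = 0.00675/0.057 = 1.1812e-01 M. Kb = Kw/Ka = 5.81e-11; [OH⁻] = √(Kb × [A⁻]) = 2.6206e-06; pOH = 5.58; pH = 14 - pOH = 8.42.

V = 32.1 mL, pH = 8.42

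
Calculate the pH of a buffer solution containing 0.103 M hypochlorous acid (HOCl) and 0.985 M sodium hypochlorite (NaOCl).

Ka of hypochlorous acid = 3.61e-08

pKa = -log(3.61e-08) = 7.44. pH = pKa + log([A⁻]/[HA]) = 7.44 + log(0.985/0.103)

pH = 8.42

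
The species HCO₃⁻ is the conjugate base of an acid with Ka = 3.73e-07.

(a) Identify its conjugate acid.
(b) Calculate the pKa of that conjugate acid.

(a) The conjugate acid is formed by adding one H⁺ to HCO₃⁻, giving H₂CO₃. (b) pKa = -log(Ka) = -log(3.73e-07) = 6.43.

Conjugate acid: H₂CO₃; pK_a = 6.43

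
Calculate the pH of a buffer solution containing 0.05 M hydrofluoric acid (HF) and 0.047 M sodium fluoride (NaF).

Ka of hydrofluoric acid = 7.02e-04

pKa = -log(7.02e-04) = 3.15. pH = pKa + log([A⁻]/[HA]) = 3.15 + log(0.047/0.05)

pH = 3.13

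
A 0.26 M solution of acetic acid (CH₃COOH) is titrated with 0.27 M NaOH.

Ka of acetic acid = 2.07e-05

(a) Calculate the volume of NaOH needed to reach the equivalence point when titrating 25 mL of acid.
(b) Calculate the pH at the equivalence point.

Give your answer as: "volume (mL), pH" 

moles acid = 0.26 × 25/1000 = 0.0065 mol; V_base = moles/0.27 × 1000 = 24.1 mL. At equivalence only the conjugate base is present: [A⁻] = 0.0065/0.049 = 1.3245e-01 M. Kb = Kw/Ka = 4.83e-10; [OH⁻] = √(Kb × [A⁻]) = 7.9992e-06; pOH = 5.10; pH = 14 - pOH = 8.90.

V = 24.1 mL, pH = 8.90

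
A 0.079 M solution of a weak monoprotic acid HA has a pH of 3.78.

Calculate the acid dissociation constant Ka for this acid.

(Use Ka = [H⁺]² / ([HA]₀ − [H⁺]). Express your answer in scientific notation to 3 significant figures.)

[H⁺] = 10^(−pH) = 10^(−3.78) = 1.660e-04 M. For HA ⇌ H⁺ + A⁻, Ka = [H⁺][A⁻]/[HA] = [H⁺]² / ([HA]₀ − [H⁺]) = (1.660e-04)² / (0.079 − 1.660e-04) = 3.49e-07.

K_a = 3.49e-07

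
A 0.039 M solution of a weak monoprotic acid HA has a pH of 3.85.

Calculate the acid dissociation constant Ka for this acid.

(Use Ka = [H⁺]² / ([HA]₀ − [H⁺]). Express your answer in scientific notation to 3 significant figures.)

[H⁺] = 10^(−pH) = 10^(−3.85) = 1.413e-04 M. For HA ⇌ H⁺ + A⁻, Ka = [H⁺][A⁻]/[HA] = [H⁺]² / ([HA]₀ − [H⁺]) = (1.413e-04)² / (0.039 − 1.413e-04) = 5.13e-07.

K_a = 5.13e-07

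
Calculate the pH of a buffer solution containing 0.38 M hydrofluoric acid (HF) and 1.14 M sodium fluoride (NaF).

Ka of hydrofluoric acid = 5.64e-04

pKa = -log(5.64e-04) = 3.25. pH = pKa + log([A⁻]/[HA]) = 3.25 + log(1.14/0.38)

pH = 3.73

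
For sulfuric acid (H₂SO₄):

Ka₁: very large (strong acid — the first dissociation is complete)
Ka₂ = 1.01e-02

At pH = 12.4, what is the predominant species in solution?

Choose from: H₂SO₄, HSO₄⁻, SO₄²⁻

The first dissociation is complete, so H₂SO₄ itself is never the predominant species in water; pKa₂ = -log(1.01e-02) = 2.00. For a polyprotic acid the predominant species crosses at each pKa: below pKa_n the protonated form dominates, above it the deprotonated form does. At pH = 12.4, the predominant species is SO₄²⁻.

SO₄²⁻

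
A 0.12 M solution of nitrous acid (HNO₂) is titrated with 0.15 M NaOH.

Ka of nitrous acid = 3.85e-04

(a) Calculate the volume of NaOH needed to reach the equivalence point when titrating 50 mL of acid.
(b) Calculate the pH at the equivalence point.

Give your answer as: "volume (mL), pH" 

moles acid = 0.12 × 50/1000 = 0.006 mol; V_base = moles/0.15 × 1000 = 40.0 mL. At equivalence only the conjugate base is present: [A⁻] = 0.006/0.090 = 6.6667e-02 M. Kb = Kw/Ka = 2.60e-11; [OH⁻] = √(Kb × [A⁻]) = 1.3159e-06; pOH = 5.88; pH = 14 - pOH = 8.12.

V = 40.0 mL, pH = 8.12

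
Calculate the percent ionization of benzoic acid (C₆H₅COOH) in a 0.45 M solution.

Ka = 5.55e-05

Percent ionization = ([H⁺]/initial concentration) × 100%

Using Ka equilibrium: x² + Ka×x - Ka×C = 0. Solving: [H⁺] = 4.9698e-03. Percent = (4.9698e-03/0.45) × 100

Percent ionization = 1.1%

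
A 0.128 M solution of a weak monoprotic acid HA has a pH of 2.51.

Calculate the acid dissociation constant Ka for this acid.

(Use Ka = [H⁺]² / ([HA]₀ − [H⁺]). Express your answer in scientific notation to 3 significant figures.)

[H⁺] = 10^(−pH) = 10^(−2.51) = 3.090e-03 M. For HA ⇌ H⁺ + A⁻, Ka = [H⁺][A⁻]/[HA] = [H⁺]² / ([HA]₀ − [H⁺]) = (3.090e-03)² / (0.128 − 3.090e-03) = 7.65e-05.

K_a = 7.65e-05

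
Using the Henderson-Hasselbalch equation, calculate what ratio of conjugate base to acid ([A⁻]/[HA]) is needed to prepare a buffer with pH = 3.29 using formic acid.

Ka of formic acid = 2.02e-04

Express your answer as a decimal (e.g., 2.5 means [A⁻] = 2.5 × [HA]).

pKa = -log(2.02e-04) = 3.6946. pH = pKa + log([A⁻]/[HA]), so log([A⁻]/[HA]) = pH − pKa = 3.29 − 3.6946 = -0.4046. [A⁻]/[HA] = 10^(-0.4046) = 0.394

[A⁻]/[HA] = 0.394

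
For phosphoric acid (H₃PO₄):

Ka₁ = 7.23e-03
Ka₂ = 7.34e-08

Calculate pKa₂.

pKa₂ = -log(Ka₂) = -log(7.34e-08) = 7.13.

pK_{a2} = 7.13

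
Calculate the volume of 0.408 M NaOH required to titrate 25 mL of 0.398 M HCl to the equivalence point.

At equivalence: moles acid = moles base. moles HCl = 0.398 × 25/1000 = 0.00995 mol. V_base = moles / 0.408 × 1000 = 24.4 mL.

V_{base} = 24.4 mL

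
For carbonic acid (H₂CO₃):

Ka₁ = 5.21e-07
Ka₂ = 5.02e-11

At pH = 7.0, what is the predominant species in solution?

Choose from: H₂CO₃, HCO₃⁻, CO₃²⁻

pKa₁ = 6.28, pKa₂ = 10.30. For a polyprotic acid the predominant species crosses at each pKa: below pKa_n the protonated form dominates, above it the deprotonated form does. At pH = 7.0, the predominant species is HCO₃⁻.

HCO₃⁻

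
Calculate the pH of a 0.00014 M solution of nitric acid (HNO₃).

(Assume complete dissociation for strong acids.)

[H⁺] = 0.00014 M for strong acid. pH = -log[H⁺] = -log(0.00014)

pH = 3.85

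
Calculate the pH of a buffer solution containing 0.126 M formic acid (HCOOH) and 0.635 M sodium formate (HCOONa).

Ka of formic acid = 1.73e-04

pKa = -log(1.73e-04) = 3.76. pH = pKa + log([A⁻]/[HA]) = 3.76 + log(0.635/0.126)

pH = 4.46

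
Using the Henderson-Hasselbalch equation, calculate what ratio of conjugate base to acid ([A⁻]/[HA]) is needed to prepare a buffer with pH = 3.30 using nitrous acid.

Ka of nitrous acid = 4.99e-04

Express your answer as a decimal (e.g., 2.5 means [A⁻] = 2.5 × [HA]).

pKa = -log(4.99e-04) = 3.3019. pH = pKa + log([A⁻]/[HA]), so log([A⁻]/[HA]) = pH − pKa = 3.30 − 3.3019 = -0.0019. [A⁻]/[HA] = 10^(-0.0019) = 0.996

[A⁻]/[HA] = 0.996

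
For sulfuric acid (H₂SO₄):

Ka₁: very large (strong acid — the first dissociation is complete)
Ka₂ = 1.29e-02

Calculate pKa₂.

pKa₂ = -log(Ka₂) = -log(1.29e-02) = 1.89.

pK_{a2} = 1.89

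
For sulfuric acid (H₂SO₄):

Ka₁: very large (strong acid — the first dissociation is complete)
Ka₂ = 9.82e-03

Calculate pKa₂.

pKa₂ = -log(Ka₂) = -log(9.82e-03) = 2.01.

pK_{a2} = 2.01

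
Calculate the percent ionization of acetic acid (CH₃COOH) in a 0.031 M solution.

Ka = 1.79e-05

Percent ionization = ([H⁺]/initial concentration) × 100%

Using Ka equilibrium: x² + Ka×x - Ka×C = 0. Solving: [H⁺] = 7.3602e-04. Percent = (7.3602e-04/0.031) × 100

Percent ionization = 2.37%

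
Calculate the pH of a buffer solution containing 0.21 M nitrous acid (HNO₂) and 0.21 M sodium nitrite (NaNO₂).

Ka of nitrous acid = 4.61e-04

pKa = -log(4.61e-04) = 3.34. pH = pKa + log([A⁻]/[HA]) = 3.34 + log(0.21/0.21)

pH = 3.34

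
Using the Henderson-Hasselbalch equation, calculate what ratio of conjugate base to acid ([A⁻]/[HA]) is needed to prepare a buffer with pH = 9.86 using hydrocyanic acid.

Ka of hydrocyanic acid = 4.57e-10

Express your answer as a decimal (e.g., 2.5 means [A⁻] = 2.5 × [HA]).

pKa = -log(4.57e-10) = 9.3401. pH = pKa + log([A⁻]/[HA]), so log([A⁻]/[HA]) = pH − pKa = 9.86 − 9.3401 = 0.5199. [A⁻]/[HA] = 10^(0.5199) = 3.31

[A⁻]/[HA] = 3.31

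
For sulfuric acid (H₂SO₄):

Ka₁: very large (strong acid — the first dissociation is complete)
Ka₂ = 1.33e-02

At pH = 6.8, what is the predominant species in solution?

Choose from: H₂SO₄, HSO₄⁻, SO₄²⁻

The first dissociation is complete, so H₂SO₄ itself is never the predominant species in water; pKa₂ = -log(1.33e-02) = 1.88. For a polyprotic acid the predominant species crosses at each pKa: below pKa_n the protonated form dominates, above it the deprotonated form does. At pH = 6.8, the predominant species is SO₄²⁻.

SO₄²⁻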